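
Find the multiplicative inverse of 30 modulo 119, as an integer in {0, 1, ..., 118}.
30^(−1) ≡ 4 (mod 119)

Apply the extended Euclidean algorithm to (119, 30), tracking rows (r, s, t) with s·119 + t·30 = r. Each division r_prev = q·r_cur + r_new produces the new row as (previous row) − q·(current row):
  row A: (119, 1, 0)   [1·119 + 0·30 = 119]
  row B: (30, 0, 1)   [0·119 + 1·30 = 30]
  119 = 3·30 + 29   → row C = row A − 3·row B = (29, 1, −3)   [check: 1·119 − 3·30 = 29]
  30 = 1·29 + 1   → row D = row B − 1·row C = (1, −1, 4)   [check: −1·119 + 4·30 = 1]
  29 = 29·1 + 0   → remainder 0, stop. gcd = 1 (last nonzero row D).
The gcd is 1, so 30 is invertible mod 119. The last nonzero row gives −1·119 + 4·30 = 1, so t = 4. So 30^(−1) ≡ 4 (mod 119). Verify: 30 · 4 = 120 ≡ 1 (mod 119). ✓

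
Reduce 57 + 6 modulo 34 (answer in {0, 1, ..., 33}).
Reduce the summands first: 57 ≡ 23 (mod 34), so 57 + 6 ≡ 23 + 6 (mod 34). 23 + 6 = 29; 29 = 0·34 + 29, so (57 + 6) mod 34 = 29.

Final answer: 29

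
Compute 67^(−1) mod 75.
Apply the extended Euclidean algorithm to (75, 67), tracking rows (r, s, t) with s·75 + t·67 = r. Each division r_prev = q·r_cur + r_new produces the new row as (previous row) − q·(current row):
  row A: (75, 1, 0)   [1·75 + 0·67 = 75]
  row B: (67, 0, 1)   [0·75 + 1·67 = 67]
  75 = 1·67 + 8   → row C = row A − 1·row B = (8, 1, −1)   [check: 1·75 − 1·67 = 8]
  67 = 8·8 + 3   → row D = row B − 8·row C = (3, −8, 9)   [check: −8·75 + 9·67 = 3]
  8 = 2·3 + 2   → row E = row C − 2·row D = (2, 17, −19)   [check: 17·75 − 19·67 = 2]
  3 = 1·2 + 1   → row F = row D − 1·row E = (1, −25, 28)   [check: −25·75 + 28·67 = 1]
  2 = 2·1 + 0   → remainder 0, stop. gcd = 1 (last nonzero row F).
The gcd is 1, so 67 is invertible mod 75. The last nonzero row gives −25·75 + 28·67 = 1, so t = 28. So 67^(−1) ≡ 28 (mod 75). Verify: 67 · 28 = 1876 ≡ 1 (mod 75). ✓

Final answer: 67^(−1) ≡ 28 (mod 75)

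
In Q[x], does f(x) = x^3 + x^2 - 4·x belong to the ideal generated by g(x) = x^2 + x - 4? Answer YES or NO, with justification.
In Q[x] the ideal (g) consists of all multiples of g, so f ∈ (g) iff g | f, i.e. iff the remainder of f on division by g is 0. Divide f by g (g is monic, so eliminate the leading term of the running remainder at each step):
  leading term x^3: subtract (x)·g(x) = x^3 + x^2 - 4·x, leaving 0
The remainder is 0, so f(x) = g(x) · h(x) with h(x) = x. Hence g | f, i.e. f ∈ (g).

Final answer: YES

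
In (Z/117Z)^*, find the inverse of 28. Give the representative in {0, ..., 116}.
28^(−1) ≡ 46 (mod 117)

Apply the extended Euclidean algorithm to (117, 28), tracking rows (r, s, t) with s·117 + t·28 = r. Each division r_prev = q·r_cur + r_new produces the new row as (previous row) − q·(current row):
  row A: (117, 1, 0)   [1·117 + 0·28 = 117]
  row B: (28, 0, 1)   [0·117 + 1·28 = 28]
  117 = 4·28 + 5   → row C = row A − 4·row B = (5, 1, −4)   [check: 1·117 − 4·28 = 5]
  28 = 5·5 + 3   → row D = row B − 5·row C = (3, −5, 21)   [check: −5·117 + 21·28 = 3]
  5 = 1·3 + 2   → row E = row C − 1·row D = (2, 6, −25)   [check: 6·117 − 25·28 = 2]
  3 = 1·2 + 1   → row F = row D − 1·row E = (1, −11, 46)   [check: −11·117 + 46·28 = 1]
  2 = 2·1 + 0   → remainder 0, stop. gcd = 1 (last nonzero row F).
The gcd is 1, so 28 is invertible mod 117. The last nonzero row gives −11·117 + 46·28 = 1, so t = 46. So 28^(−1) ≡ 46 (mod 117). Verify: 28 · 46 = 1288 ≡ 1 (mod 117). ✓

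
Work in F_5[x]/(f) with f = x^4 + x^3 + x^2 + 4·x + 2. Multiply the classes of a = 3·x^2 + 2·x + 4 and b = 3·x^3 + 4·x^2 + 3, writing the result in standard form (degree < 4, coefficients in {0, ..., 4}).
Multiply as integer polynomials: a · b = 9·x^5 + 18·x^4 + 20·x^3 + 25·x^2 + 6·x + 12. Reducing coefficients mod 5: a · b ≡ 4·x^5 + 3·x^4 + x + 2. Now divide by f(x) = x^4 + x^3 + x^2 + 4·x + 2 in F_5[x], eliminating the leading term at each step:
  leading term 4·x^5: subtract (4·x)·f(x) = 4·x^5 + 4·x^4 + 4·x^3 + x^2 + 3·x, leaving 4·x^4 + x^3 + 4·x^2 + 3·x + 2 (coefficients mod 5)
  leading term 4·x^4: subtract (4)·f(x) = 4·x^4 + 4·x^3 + 4·x^2 + x + 3, leaving 2·x^3 + 2·x + 4 (coefficients mod 5)
The degree is now < 4, so this is the remainder. Hence a · b ≡ 2·x^3 + 2·x + 4 in F_5[x]/(f).

Final answer: a · b ≡ 2·x^3 + 2·x + 4 (mod f(x))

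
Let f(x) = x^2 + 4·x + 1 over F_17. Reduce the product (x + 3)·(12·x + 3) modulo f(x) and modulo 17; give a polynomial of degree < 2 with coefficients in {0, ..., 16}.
Multiply as integer polynomials: a · b = 12·x^2 + 39·x + 9. Reducing coefficients mod 17: a · b ≡ 12·x^2 + 5·x + 9. Now divide by f(x) = x^2 + 4·x + 1 in F_17[x], eliminating the leading term at each step:
  leading term 12·x^2: subtract (12)·f(x) = 12·x^2 + 14·x + 12, leaving 8·x + 14 (coefficients mod 17)
The degree is now < 2, so this is the remainder. Hence a · b ≡ 8·x + 14 in F_17[x]/(f).

Final answer: a · b ≡ 8·x + 14 (mod f(x))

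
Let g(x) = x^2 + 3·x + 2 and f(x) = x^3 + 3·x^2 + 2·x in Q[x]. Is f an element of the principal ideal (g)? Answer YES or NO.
In Q[x] the ideal (g) consists of all multiples of g, so f ∈ (g) iff g | f, i.e. iff the remainder of f on division by g is 0. Divide f by g (g is monic, so eliminate the leading term of the running remainder at each step):
  leading term x^3: subtract (x)·g(x) = x^3 + 3·x^2 + 2·x, leaving 0
The remainder is 0, so f(x) = g(x) · h(x) with h(x) = x. Hence g | f, i.e. f ∈ (g).

Final answer: YES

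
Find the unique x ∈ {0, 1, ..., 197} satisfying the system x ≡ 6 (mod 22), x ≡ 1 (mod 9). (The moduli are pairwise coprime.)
x ≡ 28 (mod 198); the representative in [0, 198) is 28

The moduli 22, 9 are pairwise coprime, so by the CRT there is a unique solution mod 22·9 = 198.
Solve by successive substitution. Start with x ≡ 6 (mod 22).
  Combine with x ≡ 1 (mod 9): write x = 6 + 22·t and require 6 + 22·t ≡ 1 (mod 9), i.e. 22·t ≡ 1 − 6 ≡ 4 (mod 9). Since 22^(−1) ≡ 7 (mod 9) (22 ≡ 4 (mod 9)), t ≡ 7·4 ≡ 1 (mod 9). So x ≡ 6 + 22·1 = 28 (mod 198).
Unique solution in [0, 198): x = 28.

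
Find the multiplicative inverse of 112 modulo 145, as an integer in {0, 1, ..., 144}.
Apply the extended Euclidean algorithm to (145, 112), tracking rows (r, s, t) with s·145 + t·112 = r. Each division r_prev = q·r_cur + r_new produces the new row as (previous row) − q·(current row):
  row A: (145, 1, 0)   [1·145 + 0·112 = 145]
  row B: (112, 0, 1)   [0·145 + 1·112 = 112]
  145 = 1·112 + 33   → row C = row A − 1·row B = (33, 1, −1)   [check: 1·145 − 1·112 = 33]
  112 = 3·33 + 13   → row D = row B − 3·row C = (13, −3, 4)   [check: −3·145 + 4·112 = 13]
  33 = 2·13 + 7   → row E = row C − 2·row D = (7, 7, −9)   [check: 7·145 − 9·112 = 7]
  13 = 1·7 + 6   → row F = row D − 1·row E = (6, −10, 13)   [check: −10·145 + 13·112 = 6]
  7 = 1·6 + 1   → row G = row E − 1·row F = (1, 17, −22)   [check: 17·145 − 22·112 = 1]
  6 = 6·1 + 0   → remainder 0, stop. gcd = 1 (last nonzero row G).
The gcd is 1, so 112 is invertible mod 145. The last nonzero row gives 17·145 − 22·112 = 1, so t = −22. So 112^(−1) ≡ −22 ≡ 123 (mod 145). Verify: 112 · 123 = 13776 ≡ 1 (mod 145). ✓

Final answer: 112^(−1) ≡ 123 (mod 145)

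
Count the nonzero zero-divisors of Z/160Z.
Z/160Z has 95 nonzero zero-divisors

In Z/160Z each nonzero element is either a unit (gcd with 160 is 1) or a zero-divisor (gcd > 1). The number of units is φ(160): factorise 160 = 2^5 · 5, so φ(160) = (2^5 − 2^4) · (5 − 1) = 16 · 4 = 64. The nonzero elements number 160 − 1 = 159. Hence the nonzero zero-divisors number 159 − 64 = 95.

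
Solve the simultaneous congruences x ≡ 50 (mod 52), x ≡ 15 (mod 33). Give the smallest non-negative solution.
x ≡ 1038 (mod 1716); the representative in [0, 1716) is 1038

The moduli 52, 33 are pairwise coprime, so by the CRT there is a unique solution mod 52·33 = 1716.
Solve by successive substitution. Start with x ≡ 50 (mod 52).
  Combine with x ≡ 15 (mod 33): write x = 50 + 52·t and require 50 + 52·t ≡ 15 (mod 33), i.e. 52·t ≡ 15 − 50 ≡ 31 (mod 33). Since 52^(−1) ≡ 7 (mod 33) (52 ≡ 19 (mod 33)), t ≡ 7·31 ≡ 19 (mod 33). So x ≡ 50 + 52·19 = 1038 (mod 1716).
Unique solution in [0, 1716): x = 1038.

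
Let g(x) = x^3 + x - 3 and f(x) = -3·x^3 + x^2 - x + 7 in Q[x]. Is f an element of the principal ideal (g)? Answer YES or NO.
NO

In Q[x] the ideal (g) consists of all multiples of g, so f ∈ (g) iff g | f, i.e. iff the remainder of f on division by g is 0. Divide f by g (g is monic, so eliminate the leading term of the running remainder at each step):
  leading term -3·x^3: subtract (-3)·g(x) = -3·x^3 - 3·x + 9, leaving x^2 + 2·x - 2
The remainder r(x) = x^2 + 2·x - 2 ≠ 0 (and deg r < deg g), so g ∤ f, i.e. f ∉ (g).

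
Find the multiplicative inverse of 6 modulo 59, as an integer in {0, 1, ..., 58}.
Apply the extended Euclidean algorithm to (59, 6), tracking rows (r, s, t) with s·59 + t·6 = r. Each division r_prev = q·r_cur + r_new produces the new row as (previous row) − q·(current row):
  row A: (59, 1, 0)   [1·59 + 0·6 = 59]
  row B: (6, 0, 1)   [0·59 + 1·6 = 6]
  59 = 9·6 + 5   → row C = row A − 9·row B = (5, 1, −9)   [check: 1·59 − 9·6 = 5]
  6 = 1·5 + 1   → row D = row B − 1·row C = (1, −1, 10)   [check: −1·59 + 10·6 = 1]
  5 = 5·1 + 0   → remainder 0, stop. gcd = 1 (last nonzero row D).
The gcd is 1, so 6 is invertible mod 59. The last nonzero row gives −1·59 + 10·6 = 1, so t = 10. So 6^(−1) ≡ 10 (mod 59). Verify: 6 · 10 = 60 ≡ 1 (mod 59). ✓

Final answer: 6^(−1) ≡ 10 (mod 59)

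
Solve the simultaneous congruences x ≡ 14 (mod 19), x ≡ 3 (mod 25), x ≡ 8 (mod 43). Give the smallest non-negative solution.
x ≡ 12478 (mod 20425); the representative in [0, 20425) is 12478

The moduli 19, 25, 43 are pairwise coprime, so by the CRT there is a unique solution mod 19·25·43 = 20425.
Solve by successive substitution. Start with x ≡ 14 (mod 19).
  Combine with x ≡ 3 (mod 25): write x = 14 + 19·t and require 14 + 19·t ≡ 3 (mod 25), i.e. 19·t ≡ 3 − 14 ≡ 14 (mod 25). Since 19^(−1) ≡ 4 (mod 25), t ≡ 4·14 ≡ 6 (mod 25). So x ≡ 14 + 19·6 = 128 (mod 475).
  Combine with x ≡ 8 (mod 43): write x = 128 + 475·t and require 128 + 475·t ≡ 8 (mod 43), i.e. 475·t ≡ 8 − 128 ≡ 9 (mod 43). Since 475^(−1) ≡ 22 (mod 43) (475 ≡ 2 (mod 43)), t ≡ 22·9 ≡ 26 (mod 43). So x ≡ 128 + 475·26 = 12478 (mod 20425).
Unique solution in [0, 20425): x = 12478.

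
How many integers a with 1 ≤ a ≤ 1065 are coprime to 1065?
560

The number of a ∈ {1, ..., 1065} with gcd(a, 1065) = 1 is by definition Euler's totient φ(1065). φ is multiplicative, with φ(p^e) = p^e − p^(e−1). Factorise 1065 = 3 · 5 · 71. Then
  φ(1065) = (3 − 1) · (5 − 1) · (71 − 1) = 2 · 4 · 70 = 560.
So there are 560 such integers.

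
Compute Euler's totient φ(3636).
φ(3636) = 1200

φ is multiplicative, with φ(p^e) = p^e − p^(e−1). Factorise 3636 = 2^2 · 3^2 · 101. Then
  φ(3636) = (2^2 − 2^1) · (3^2 − 3^1) · (101 − 1) = 2 · 6 · 100 = 1200.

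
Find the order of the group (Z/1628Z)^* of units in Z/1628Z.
|(Z/1628Z)^*| = 720

(Z/1628Z)^* consists of the classes a with gcd(a, 1628) = 1, so its order is φ(1628). φ is multiplicative, with φ(p^e) = p^e − p^(e−1). Factorise 1628 = 2^2 · 11 · 37. Then
  φ(1628) = (2^2 − 2^1) · (11 − 1) · (37 − 1) = 2 · 10 · 36 = 720.
Thus |(Z/1628Z)^*| = 720.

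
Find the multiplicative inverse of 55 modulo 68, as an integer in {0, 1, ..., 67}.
55^(−1) ≡ 47 (mod 68)

Apply the extended Euclidean algorithm to (68, 55), tracking rows (r, s, t) with s·68 + t·55 = r. Each division r_prev = q·r_cur + r_new produces the new row as (previous row) − q·(current row):
  row A: (68, 1, 0)   [1·68 + 0·55 = 68]
  row B: (55, 0, 1)   [0·68 + 1·55 = 55]
  68 = 1·55 + 13   → row C = row A − 1·row B = (13, 1, −1)   [check: 1·68 − 1·55 = 13]
  55 = 4·13 + 3   → row D = row B − 4·row C = (3, −4, 5)   [check: −4·68 + 5·55 = 3]
  13 = 4·3 + 1   → row E = row C − 4·row D = (1, 17, −21)   [check: 17·68 − 21·55 = 1]
  3 = 3·1 + 0   → remainder 0, stop. gcd = 1 (last nonzero row E).
The gcd is 1, so 55 is invertible mod 68. The last nonzero row gives 17·68 − 21·55 = 1, so t = −21. So 55^(−1) ≡ −21 ≡ 47 (mod 68). Verify: 55 · 47 = 2585 ≡ 1 (mod 68). ✓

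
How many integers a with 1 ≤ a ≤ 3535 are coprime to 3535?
2400

The number of a ∈ {1, ..., 3535} with gcd(a, 3535) = 1 is by definition Euler's totient φ(3535). φ is multiplicative, with φ(p^e) = p^e − p^(e−1). Factorise 3535 = 5 · 7 · 101. Then
  φ(3535) = (5 − 1) · (7 − 1) · (101 − 1) = 4 · 6 · 100 = 2400.
So there are 2400 such integers.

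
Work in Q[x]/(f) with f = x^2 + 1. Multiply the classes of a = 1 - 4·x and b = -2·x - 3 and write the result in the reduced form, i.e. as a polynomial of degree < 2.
a · b ≡ 10·x - 11 (mod f(x))

First multiply in Q[x] without reducing: a · b = 8·x^2 + 10·x - 3. Now divide by f(x) = x^2 + 1, eliminating the leading term at each step:
  leading term 8·x^2: subtract (8)·f(x) = 8·x^2 + 8, leaving 10·x - 11
The degree is now < 2, so this is the remainder. Hence a · b ≡ 10·x - 11 in Q[x]/(f).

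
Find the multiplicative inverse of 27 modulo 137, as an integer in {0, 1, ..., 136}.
Apply the extended Euclidean algorithm to (137, 27), tracking rows (r, s, t) with s·137 + t·27 = r. Each division r_prev = q·r_cur + r_new produces the new row as (previous row) − q·(current row):
  row A: (137, 1, 0)   [1·137 + 0·27 = 137]
  row B: (27, 0, 1)   [0·137 + 1·27 = 27]
  137 = 5·27 + 2   → row C = row A − 5·row B = (2, 1, −5)   [check: 1·137 − 5·27 = 2]
  27 = 13·2 + 1   → row D = row B − 13·row C = (1, −13, 66)   [check: −13·137 + 66·27 = 1]
  2 = 2·1 + 0   → remainder 0, stop. gcd = 1 (last nonzero row D).
The gcd is 1, so 27 is invertible mod 137. The last nonzero row gives −13·137 + 66·27 = 1, so t = 66. So 27^(−1) ≡ 66 (mod 137). Verify: 27 · 66 = 1782 ≡ 1 (mod 137). ✓

Final answer: 27^(−1) ≡ 66 (mod 137)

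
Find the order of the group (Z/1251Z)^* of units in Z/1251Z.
(Z/1251Z)^* consists of the classes a with gcd(a, 1251) = 1, so its order is φ(1251). φ is multiplicative, with φ(p^e) = p^e − p^(e−1). Factorise 1251 = 3^2 · 139. Then
  φ(1251) = (3^2 − 3^1) · (139 − 1) = 6 · 138 = 828.
Thus |(Z/1251Z)^*| = 828.

Final answer: |(Z/1251Z)^*| = 828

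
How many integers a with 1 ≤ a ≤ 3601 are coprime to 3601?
3312

The number of a ∈ {1, ..., 3601} with gcd(a, 3601) = 1 is by definition Euler's totient φ(3601). φ is multiplicative, with φ(p^e) = p^e − p^(e−1). Factorise 3601 = 13 · 277. Then
  φ(3601) = (13 − 1) · (277 − 1) = 12 · 276 = 3312.
So there are 3312 such integers.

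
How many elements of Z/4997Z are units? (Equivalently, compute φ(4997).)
Z/4997Z has φ(4997) = 4716 units

An element a ∈ Z/4997Z is a unit iff gcd(a, 4997) = 1, so the number of units is φ(4997). φ is multiplicative, with φ(p^e) = p^e − p^(e−1). Factorise 4997 = 19 · 263. Then
  φ(4997) = (19 − 1) · (263 − 1) = 18 · 262 = 4716.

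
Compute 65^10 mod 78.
Use repeated squaring. Binary(10) = 1010. Walk through the bits of the exponent 10 left-to-right: at each bit after the leading one, square the running value, then multiply by 65 if the bit is 1 (always reducing mod 78):
  bit 1 = 1 (leading): start with 65.
  bit 2 = 0: square 65^2 = 4225 ≡ 13 (mod 78).
  bit 3 = 1: square 13^2 = 169 ≡ 13; bit is 1, so multiply 13·65 = 845 ≡ 65 (mod 78).
  bit 4 = 0: square 65^2 = 4225 ≡ 13 (mod 78).
Final value: 65^10 ≡ 13 (mod 78).

Final answer: 13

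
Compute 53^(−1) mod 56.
53^(−1) ≡ 37 (mod 56)

Apply the extended Euclidean algorithm to (56, 53), tracking rows (r, s, t) with s·56 + t·53 = r. Each division r_prev = q·r_cur + r_new produces the new row as (previous row) − q·(current row):
  row A: (56, 1, 0)   [1·56 + 0·53 = 56]
  row B: (53, 0, 1)   [0·56 + 1·53 = 53]
  56 = 1·53 + 3   → row C = row A − 1·row B = (3, 1, −1)   [check: 1·56 − 1·53 = 3]
  53 = 17·3 + 2   → row D = row B − 17·row C = (2, −17, 18)   [check: −17·56 + 18·53 = 2]
  3 = 1·2 + 1   → row E = row C − 1·row D = (1, 18, −19)   [check: 18·56 − 19·53 = 1]
  2 = 2·1 + 0   → remainder 0, stop. gcd = 1 (last nonzero row E).
The gcd is 1, so 53 is invertible mod 56. The last nonzero row gives 18·56 − 19·53 = 1, so t = −19. So 53^(−1) ≡ −19 ≡ 37 (mod 56). Verify: 53 · 37 = 1961 ≡ 1 (mod 56). ✓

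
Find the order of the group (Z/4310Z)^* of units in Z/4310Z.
(Z/4310Z)^* consists of the classes a with gcd(a, 4310) = 1, so its order is φ(4310). φ is multiplicative, with φ(p^e) = p^e − p^(e−1). Factorise 4310 = 2 · 5 · 431. Then
  φ(4310) = (2 − 1) · (5 − 1) · (431 − 1) = 1 · 4 · 430 = 1720.
Thus |(Z/4310Z)^*| = 1720.

Final answer: |(Z/4310Z)^*| = 1720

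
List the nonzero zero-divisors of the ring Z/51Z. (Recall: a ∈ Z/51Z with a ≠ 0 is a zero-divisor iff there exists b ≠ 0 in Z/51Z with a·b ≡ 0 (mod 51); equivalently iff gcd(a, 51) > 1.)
nonzero zero-divisors of Z/51Z = {3, 6, 9, 12, 15, 17, 18, 21, 24, 27, 30, 33, 34, 36, 39, 42, 45, 48}

An element a ∈ Z/51Z (with a ≠ 0) is a zero-divisor iff gcd(a, 51) > 1 (because a is a unit precisely when gcd(a, n) = 1, and in Z/nZ every nonzero, non-unit element is a zero-divisor). Scan a = 1, ..., 50 and keep those with gcd(a, 51) > 1:
  gcd(3, 51) = 3, gcd(6, 51) = 3, gcd(9, 51) = 3, gcd(12, 51) = 3, gcd(15, 51) = 3, gcd(17, 51) = 17, gcd(18, 51) = 3, gcd(21, 51) = 3, gcd(24, 51) = 3, gcd(27, 51) = 3, gcd(30, 51) = 3, gcd(33, 51) = 3, gcd(34, 51) = 17, gcd(36, 51) = 3, gcd(39, 51) = 3, gcd(42, 51) = 3, gcd(45, 51) = 3, gcd(48, 51) = 3.
All other a ∈ {1, ..., 50} have gcd(a, 51) = 1 and are units. So the nonzero zero-divisors are exactly the 18 values of a appearing in this scan.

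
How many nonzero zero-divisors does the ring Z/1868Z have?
In Z/1868Z each nonzero element is either a unit (gcd with 1868 is 1) or a zero-divisor (gcd > 1). The number of units is φ(1868): factorise 1868 = 2^2 · 467, so φ(1868) = (2^2 − 2^1) · (467 − 1) = 2 · 466 = 932. The nonzero elements number 1868 − 1 = 1867. Hence the nonzero zero-divisors number 1867 − 932 = 935.

Final answer: Z/1868Z has 935 nonzero zero-divisors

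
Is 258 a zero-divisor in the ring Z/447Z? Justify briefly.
YES

gcd(258, 447) = 3 > 1, so 258 is not a unit in Z/447Z. In Z/nZ every nonzero non-unit is a zero-divisor: explicitly, take b = 447/gcd = 149 ≠ 0 (mod 447); then 258·149 = 38442 = 86·447, i.e. 258·149 ≡ 0 (mod 447). So 258 is a zero-divisor.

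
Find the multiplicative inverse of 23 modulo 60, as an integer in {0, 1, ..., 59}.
23^(−1) ≡ 47 (mod 60)

Apply the extended Euclidean algorithm to (60, 23), tracking rows (r, s, t) with s·60 + t·23 = r. Each division r_prev = q·r_cur + r_new produces the new row as (previous row) − q·(current row):
  row A: (60, 1, 0)   [1·60 + 0·23 = 60]
  row B: (23, 0, 1)   [0·60 + 1·23 = 23]
  60 = 2·23 + 14   → row C = row A − 2·row B = (14, 1, −2)   [check: 1·60 − 2·23 = 14]
  23 = 1·14 + 9   → row D = row B − 1·row C = (9, −1, 3)   [check: −1·60 + 3·23 = 9]
  14 = 1·9 + 5   → row E = row C − 1·row D = (5, 2, −5)   [check: 2·60 − 5·23 = 5]
  9 = 1·5 + 4   → row F = row D − 1·row E = (4, −3, 8)   [check: −3·60 + 8·23 = 4]
  5 = 1·4 + 1   → row G = row E − 1·row F = (1, 5, −13)   [check: 5·60 − 13·23 = 1]
  4 = 4·1 + 0   → remainder 0, stop. gcd = 1 (last nonzero row G).
The gcd is 1, so 23 is invertible mod 60. The last nonzero row gives 5·60 − 13·23 = 1, so t = −13. So 23^(−1) ≡ −13 ≡ 47 (mod 60). Verify: 23 · 47 = 1081 ≡ 1 (mod 60). ✓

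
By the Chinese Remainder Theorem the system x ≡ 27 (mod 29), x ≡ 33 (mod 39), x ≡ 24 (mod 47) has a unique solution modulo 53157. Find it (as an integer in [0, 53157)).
x ≡ 47964 (mod 53157); the representative in [0, 53157) is 47964

The moduli 29, 39, 47 are pairwise coprime, so by the CRT there is a unique solution mod 29·39·47 = 53157.
Solve by successive substitution. Start with x ≡ 27 (mod 29).
  Combine with x ≡ 33 (mod 39): write x = 27 + 29·t and require 27 + 29·t ≡ 33 (mod 39), i.e. 29·t ≡ 33 − 27 ≡ 6 (mod 39). Since 29^(−1) ≡ 35 (mod 39), t ≡ 35·6 ≡ 15 (mod 39). So x ≡ 27 + 29·15 = 462 (mod 1131).
  Combine with x ≡ 24 (mod 47): write x = 462 + 1131·t and require 462 + 1131·t ≡ 24 (mod 47), i.e. 1131·t ≡ 24 − 462 ≡ 32 (mod 47). Since 1131^(−1) ≡ 16 (mod 47) (1131 ≡ 3 (mod 47)), t ≡ 16·32 ≡ 42 (mod 47). So x ≡ 462 + 1131·42 = 47964 (mod 53157).
Unique solution in [0, 53157): x = 47964.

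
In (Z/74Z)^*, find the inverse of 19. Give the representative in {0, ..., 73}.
19^(−1) ≡ 39 (mod 74)

Apply the extended Euclidean algorithm to (74, 19), tracking rows (r, s, t) with s·74 + t·19 = r. Each division r_prev = q·r_cur + r_new produces the new row as (previous row) − q·(current row):
  row A: (74, 1, 0)   [1·74 + 0·19 = 74]
  row B: (19, 0, 1)   [0·74 + 1·19 = 19]
  74 = 3·19 + 17   → row C = row A − 3·row B = (17, 1, −3)   [check: 1·74 − 3·19 = 17]
  19 = 1·17 + 2   → row D = row B − 1·row C = (2, −1, 4)   [check: −1·74 + 4·19 = 2]
  17 = 8·2 + 1   → row E = row C − 8·row D = (1, 9, −35)   [check: 9·74 − 35·19 = 1]
  2 = 2·1 + 0   → remainder 0, stop. gcd = 1 (last nonzero row E).
The gcd is 1, so 19 is invertible mod 74. The last nonzero row gives 9·74 − 35·19 = 1, so t = −35. So 19^(−1) ≡ −35 ≡ 39 (mod 74). Verify: 19 · 39 = 741 ≡ 1 (mod 74). ✓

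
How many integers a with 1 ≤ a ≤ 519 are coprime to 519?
344

The number of a ∈ {1, ..., 519} with gcd(a, 519) = 1 is by definition Euler's totient φ(519). φ is multiplicative, with φ(p^e) = p^e − p^(e−1). Factorise 519 = 3 · 173. Then
  φ(519) = (3 − 1) · (173 − 1) = 2 · 172 = 344.
So there are 344 such integers.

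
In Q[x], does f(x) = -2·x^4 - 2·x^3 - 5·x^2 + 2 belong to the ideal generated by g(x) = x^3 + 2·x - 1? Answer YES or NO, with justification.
NO

In Q[x] the ideal (g) consists of all multiples of g, so f ∈ (g) iff g | f, i.e. iff the remainder of f on division by g is 0. Divide f by g (g is monic, so eliminate the leading term of the running remainder at each step):
  leading term -2·x^4: subtract (-2·x)·g(x) = -2·x^4 - 4·x^2 + 2·x, leaving -2·x^3 - x^2 - 2·x + 2
  leading term -2·x^3: subtract (-2)·g(x) = -2·x^3 - 4·x + 2, leaving -x^2 + 2·x
The remainder r(x) = -x^2 + 2·x ≠ 0 (and deg r < deg g), so g ∤ f, i.e. f ∉ (g).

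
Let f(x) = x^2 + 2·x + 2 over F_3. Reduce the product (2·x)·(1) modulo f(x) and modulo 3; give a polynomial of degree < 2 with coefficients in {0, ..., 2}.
Multiply as integer polynomials: a · b = 2·x. Reducing coefficients mod 3: a · b ≡ 2·x. This already has degree < 2, so no reduction by f is needed. Hence a · b ≡ 2·x in F_3[x]/(f).

Final answer: a · b ≡ 2·x (mod f(x))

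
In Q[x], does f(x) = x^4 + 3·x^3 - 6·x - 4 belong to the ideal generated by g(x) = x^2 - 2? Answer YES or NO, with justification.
In Q[x] the ideal (g) consists of all multiples of g, so f ∈ (g) iff g | f, i.e. iff the remainder of f on division by g is 0. Divide f by g (g is monic, so eliminate the leading term of the running remainder at each step):
  leading term x^4: subtract (x^2)·g(x) = x^4 - 2·x^2, leaving 3·x^3 + 2·x^2 - 6·x - 4
  leading term 3·x^3: subtract (3·x)·g(x) = 3·x^3 - 6·x, leaving 2·x^2 - 4
  leading term 2·x^2: subtract (2)·g(x) = 2·x^2 - 4, leaving 0
The remainder is 0, so f(x) = g(x) · h(x) with h(x) = x^2 + 3·x + 2. Hence g | f, i.e. f ∈ (g).

Final answer: YES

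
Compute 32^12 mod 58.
Use repeated squaring. Binary(12) = 1100. Walk through the bits of the exponent 12 left-to-right: at each bit after the leading one, square the running value, then multiply by 32 if the bit is 1 (always reducing mod 58):
  bit 1 = 1 (leading): start with 32.
  bit 2 = 1: square 32^2 = 1024 ≡ 38; bit is 1, so multiply 38·32 = 1216 ≡ 56 (mod 58).
  bit 3 = 0: square 56^2 = 3136 ≡ 4 (mod 58).
  bit 4 = 0: square 4^2 = 16 (mod 58).
Final value: 32^12 ≡ 16 (mod 58).

Final answer: 16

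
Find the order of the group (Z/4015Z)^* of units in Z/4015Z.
|(Z/4015Z)^*| = 2880

(Z/4015Z)^* consists of the classes a with gcd(a, 4015) = 1, so its order is φ(4015). φ is multiplicative, with φ(p^e) = p^e − p^(e−1). Factorise 4015 = 5 · 11 · 73. Then
  φ(4015) = (5 − 1) · (11 − 1) · (73 − 1) = 4 · 10 · 72 = 2880.
Thus |(Z/4015Z)^*| = 2880.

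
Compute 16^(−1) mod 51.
Apply the extended Euclidean algorithm to (51, 16), tracking rows (r, s, t) with s·51 + t·16 = r. Each division r_prev = q·r_cur + r_new produces the new row as (previous row) − q·(current row):
  row A: (51, 1, 0)   [1·51 + 0·16 = 51]
  row B: (16, 0, 1)   [0·51 + 1·16 = 16]
  51 = 3·16 + 3   → row C = row A − 3·row B = (3, 1, −3)   [check: 1·51 − 3·16 = 3]
  16 = 5·3 + 1   → row D = row B − 5·row C = (1, −5, 16)   [check: −5·51 + 16·16 = 1]
  3 = 3·1 + 0   → remainder 0, stop. gcd = 1 (last nonzero row D).
The gcd is 1, so 16 is invertible mod 51. The last nonzero row gives −5·51 + 16·16 = 1, so t = 16. So 16^(−1) ≡ 16 (mod 51). Verify: 16 · 16 = 256 ≡ 1 (mod 51). ✓

Final answer: 16^(−1) ≡ 16 (mod 51)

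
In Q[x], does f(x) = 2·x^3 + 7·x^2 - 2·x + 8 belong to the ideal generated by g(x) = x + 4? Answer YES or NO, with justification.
In Q[x] the ideal (g) consists of all multiples of g, so f ∈ (g) iff g | f, i.e. iff the remainder of f on division by g is 0. Divide f by g (g is monic, so eliminate the leading term of the running remainder at each step):
  leading term 2·x^3: subtract (2·x^2)·g(x) = 2·x^3 + 8·x^2, leaving -x^2 - 2·x + 8
  leading term -x^2: subtract (-x)·g(x) = -x^2 - 4·x, leaving 2·x + 8
  leading term 2·x: subtract (2)·g(x) = 2·x + 8, leaving 0
The remainder is 0, so f(x) = g(x) · h(x) with h(x) = 2·x^2 - x + 2. Hence g | f, i.e. f ∈ (g).

Final answer: YES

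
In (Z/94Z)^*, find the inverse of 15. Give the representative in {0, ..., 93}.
15^(−1) ≡ 69 (mod 94)

Apply the extended Euclidean algorithm to (94, 15), tracking rows (r, s, t) with s·94 + t·15 = r. Each division r_prev = q·r_cur + r_new produces the new row as (previous row) − q·(current row):
  row A: (94, 1, 0)   [1·94 + 0·15 = 94]
  row B: (15, 0, 1)   [0·94 + 1·15 = 15]
  94 = 6·15 + 4   → row C = row A − 6·row B = (4, 1, −6)   [check: 1·94 − 6·15 = 4]
  15 = 3·4 + 3   → row D = row B − 3·row C = (3, −3, 19)   [check: −3·94 + 19·15 = 3]
  4 = 1·3 + 1   → row E = row C − 1·row D = (1, 4, −25)   [check: 4·94 − 25·15 = 1]
  3 = 3·1 + 0   → remainder 0, stop. gcd = 1 (last nonzero row E).
The gcd is 1, so 15 is invertible mod 94. The last nonzero row gives 4·94 − 25·15 = 1, so t = −25. So 15^(−1) ≡ −25 ≡ 69 (mod 94). Verify: 15 · 69 = 1035 ≡ 1 (mod 94). ✓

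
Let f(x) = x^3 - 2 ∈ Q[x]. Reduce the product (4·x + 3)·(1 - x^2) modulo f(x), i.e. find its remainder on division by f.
a · b ≡ -3·x^2 + 4·x - 5 (mod f(x))

First multiply in Q[x] without reducing: a · b = -4·x^3 - 3·x^2 + 4·x + 3. Now divide by f(x) = x^3 - 2, eliminating the leading term at each step:
  leading term -4·x^3: subtract (-4)·f(x) = 8 - 4·x^3, leaving -3·x^2 + 4·x - 5
The degree is now < 3, so this is the remainder. Hence a · b ≡ -3·x^2 + 4·x - 5 in Q[x]/(f).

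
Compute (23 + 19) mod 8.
2

Reduce the summands first: 23 ≡ 7, 19 ≡ 3 (mod 8), so 23 + 19 ≡ 7 + 3 (mod 8). 7 + 3 = 10; 10 = 1·8 + 2, so (23 + 19) mod 8 = 2.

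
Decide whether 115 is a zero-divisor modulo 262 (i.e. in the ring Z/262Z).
gcd(115, 262) = 1, so 115 is a unit in Z/262Z (it has a multiplicative inverse). A unit cannot be a zero-divisor: if 115·b ≡ 0 then multiplying both sides by 115^(−1) gives b ≡ 0. So 115 is not a zero-divisor.

Final answer: NO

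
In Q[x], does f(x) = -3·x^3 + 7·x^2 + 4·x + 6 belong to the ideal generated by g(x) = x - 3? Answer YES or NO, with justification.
In Q[x] the ideal (g) consists of all multiples of g, so f ∈ (g) iff g | f, i.e. iff the remainder of f on division by g is 0. Divide f by g (g is monic, so eliminate the leading term of the running remainder at each step):
  leading term -3·x^3: subtract (-3·x^2)·g(x) = -3·x^3 + 9·x^2, leaving -2·x^2 + 4·x + 6
  leading term -2·x^2: subtract (-2·x)·g(x) = -2·x^2 + 6·x, leaving 6 - 2·x
  leading term -2·x: subtract (-2)·g(x) = 6 - 2·x, leaving 0
The remainder is 0, so f(x) = g(x) · h(x) with h(x) = -3·x^2 - 2·x - 2. Hence g | f, i.e. f ∈ (g).

Final answer: YES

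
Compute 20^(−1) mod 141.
20^(−1) ≡ 134 (mod 141)

Apply the extended Euclidean algorithm to (141, 20), tracking rows (r, s, t) with s·141 + t·20 = r. Each division r_prev = q·r_cur + r_new produces the new row as (previous row) − q·(current row):
  row A: (141, 1, 0)   [1·141 + 0·20 = 141]
  row B: (20, 0, 1)   [0·141 + 1·20 = 20]
  141 = 7·20 + 1   → row C = row A − 7·row B = (1, 1, −7)   [check: 1·141 − 7·20 = 1]
  20 = 20·1 + 0   → remainder 0, stop. gcd = 1 (last nonzero row C).
The gcd is 1, so 20 is invertible mod 141. The last nonzero row gives 1·141 − 7·20 = 1, so t = −7. So 20^(−1) ≡ −7 ≡ 134 (mod 141). Verify: 20 · 134 = 2680 ≡ 1 (mod 141). ✓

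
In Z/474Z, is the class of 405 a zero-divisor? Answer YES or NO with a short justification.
gcd(405, 474) = 3 > 1, so 405 is not a unit in Z/474Z. In Z/nZ every nonzero non-unit is a zero-divisor: explicitly, take b = 474/gcd = 158 ≠ 0 (mod 474); then 405·158 = 63990 = 135·474, i.e. 405·158 ≡ 0 (mod 474). So 405 is a zero-divisor.

Final answer: YES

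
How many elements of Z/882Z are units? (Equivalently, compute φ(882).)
Z/882Z has φ(882) = 252 units

An element a ∈ Z/882Z is a unit iff gcd(a, 882) = 1, so the number of units is φ(882). φ is multiplicative, with φ(p^e) = p^e − p^(e−1). Factorise 882 = 2 · 3^2 · 7^2. Then
  φ(882) = (2 − 1) · (3^2 − 3^1) · (7^2 − 7^1) = 1 · 6 · 42 = 252.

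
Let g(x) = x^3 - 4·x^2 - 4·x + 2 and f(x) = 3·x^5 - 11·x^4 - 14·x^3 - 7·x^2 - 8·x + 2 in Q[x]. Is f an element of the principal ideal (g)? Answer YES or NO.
NO

In Q[x] the ideal (g) consists of all multiples of g, so f ∈ (g) iff g | f, i.e. iff the remainder of f on division by g is 0. Divide f by g (g is monic, so eliminate the leading term of the running remainder at each step):
  leading term 3·x^5: subtract (3·x^2)·g(x) = 3·x^5 - 12·x^4 - 12·x^3 + 6·x^2, leaving x^4 - 2·x^3 - 13·x^2 - 8·x + 2
  leading term x^4: subtract (x)·g(x) = x^4 - 4·x^3 - 4·x^2 + 2·x, leaving 2·x^3 - 9·x^2 - 10·x + 2
  leading term 2·x^3: subtract (2)·g(x) = 2·x^3 - 8·x^2 - 8·x + 4, leaving -x^2 - 2·x - 2
The remainder r(x) = -x^2 - 2·x - 2 ≠ 0 (and deg r < deg g), so g ∤ f, i.e. f ∉ (g).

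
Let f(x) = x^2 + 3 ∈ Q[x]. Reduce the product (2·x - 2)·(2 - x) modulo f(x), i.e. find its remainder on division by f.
a · b ≡ 6·x + 2 (mod f(x))

First multiply in Q[x] without reducing: a · b = -2·x^2 + 6·x - 4. Now divide by f(x) = x^2 + 3, eliminating the leading term at each step:
  leading term -2·x^2: subtract (-2)·f(x) = -2·x^2 - 6, leaving 6·x + 2
The degree is now < 2, so this is the remainder. Hence a · b ≡ 6·x + 2 in Q[x]/(f).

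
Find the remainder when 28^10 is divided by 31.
25

Use repeated squaring. Binary(10) = 1010. Walk through the bits of the exponent 10 left-to-right: at each bit after the leading one, square the running value, then multiply by 28 if the bit is 1 (always reducing mod 31):
  bit 1 = 1 (leading): start with 28.
  bit 2 = 0: square 28^2 = 784 ≡ 9 (mod 31).
  bit 3 = 1: square 9^2 = 81 ≡ 19; bit is 1, so multiply 19·28 = 532 ≡ 5 (mod 31).
  bit 4 = 0: square 5^2 = 25 (mod 31).
Final value: 28^10 ≡ 25 (mod 31).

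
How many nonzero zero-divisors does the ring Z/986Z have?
In Z/986Z each nonzero element is either a unit (gcd with 986 is 1) or a zero-divisor (gcd > 1). The number of units is φ(986): factorise 986 = 2 · 17 · 29, so φ(986) = (2 − 1) · (17 − 1) · (29 − 1) = 1 · 16 · 28 = 448. The nonzero elements number 986 − 1 = 985. Hence the nonzero zero-divisors number 985 − 448 = 537.

Final answer: Z/986Z has 537 nonzero zero-divisors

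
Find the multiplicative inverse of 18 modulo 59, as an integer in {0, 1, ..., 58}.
Apply the extended Euclidean algorithm to (59, 18), tracking rows (r, s, t) with s·59 + t·18 = r. Each division r_prev = q·r_cur + r_new produces the new row as (previous row) − q·(current row):
  row A: (59, 1, 0)   [1·59 + 0·18 = 59]
  row B: (18, 0, 1)   [0·59 + 1·18 = 18]
  59 = 3·18 + 5   → row C = row A − 3·row B = (5, 1, −3)   [check: 1·59 − 3·18 = 5]
  18 = 3·5 + 3   → row D = row B − 3·row C = (3, −3, 10)   [check: −3·59 + 10·18 = 3]
  5 = 1·3 + 2   → row E = row C − 1·row D = (2, 4, −13)   [check: 4·59 − 13·18 = 2]
  3 = 1·2 + 1   → row F = row D − 1·row E = (1, −7, 23)   [check: −7·59 + 23·18 = 1]
  2 = 2·1 + 0   → remainder 0, stop. gcd = 1 (last nonzero row F).
The gcd is 1, so 18 is invertible mod 59. The last nonzero row gives −7·59 + 23·18 = 1, so t = 23. So 18^(−1) ≡ 23 (mod 59). Verify: 18 · 23 = 414 ≡ 1 (mod 59). ✓

Final answer: 18^(−1) ≡ 23 (mod 59)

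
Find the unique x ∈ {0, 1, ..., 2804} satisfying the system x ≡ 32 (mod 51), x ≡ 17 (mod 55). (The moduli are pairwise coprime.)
x ≡ 2327 (mod 2805); the representative in [0, 2805) is 2327

The moduli 51, 55 are pairwise coprime, so by the CRT there is a unique solution mod 51·55 = 2805.
Solve by successive substitution. Start with x ≡ 32 (mod 51).
  Combine with x ≡ 17 (mod 55): write x = 32 + 51·t and require 32 + 51·t ≡ 17 (mod 55), i.e. 51·t ≡ 17 − 32 ≡ 40 (mod 55). Since 51^(−1) ≡ 41 (mod 55), t ≡ 41·40 ≡ 45 (mod 55). So x ≡ 32 + 51·45 = 2327 (mod 2805).
Unique solution in [0, 2805): x = 2327.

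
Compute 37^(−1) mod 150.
37^(−1) ≡ 73 (mod 150)

Apply the extended Euclidean algorithm to (150, 37), tracking rows (r, s, t) with s·150 + t·37 = r. Each division r_prev = q·r_cur + r_new produces the new row as (previous row) − q·(current row):
  row A: (150, 1, 0)   [1·150 + 0·37 = 150]
  row B: (37, 0, 1)   [0·150 + 1·37 = 37]
  150 = 4·37 + 2   → row C = row A − 4·row B = (2, 1, −4)   [check: 1·150 − 4·37 = 2]
  37 = 18·2 + 1   → row D = row B − 18·row C = (1, −18, 73)   [check: −18·150 + 73·37 = 1]
  2 = 2·1 + 0   → remainder 0, stop. gcd = 1 (last nonzero row D).
The gcd is 1, so 37 is invertible mod 150. The last nonzero row gives −18·150 + 73·37 = 1, so t = 73. So 37^(−1) ≡ 73 (mod 150). Verify: 37 · 73 = 2701 ≡ 1 (mod 150). ✓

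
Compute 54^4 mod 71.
25

Use repeated squaring. Binary(4) = 100. Walk through the bits of the exponent 4 left-to-right: at each bit after the leading one, square the running value, then multiply by 54 if the bit is 1 (always reducing mod 71):
  bit 1 = 1 (leading): start with 54.
  bit 2 = 0: square 54^2 = 2916 ≡ 5 (mod 71).
  bit 3 = 0: square 5^2 = 25 (mod 71).
Final value: 54^4 ≡ 25 (mod 71).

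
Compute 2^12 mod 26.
Use repeated squaring. Binary(12) = 1100. Walk through the bits of the exponent 12 left-to-right: at each bit after the leading one, square the running value, then multiply by 2 if the bit is 1 (always reducing mod 26):
  bit 1 = 1 (leading): start with 2.
  bit 2 = 1: square 2^2 = 4; bit is 1, so multiply 4·2 = 8 (mod 26).
  bit 3 = 0: square 8^2 = 64 ≡ 12 (mod 26).
  bit 4 = 0: square 12^2 = 144 ≡ 14 (mod 26).
Final value: 2^12 ≡ 14 (mod 26).

Final answer: 14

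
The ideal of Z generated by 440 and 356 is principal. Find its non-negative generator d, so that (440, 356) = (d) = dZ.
In the PID Z, (a, b) is generated by gcd(a, b). Compute gcd(440, 356) with the extended Euclidean algorithm, tracking rows (r, s, t) with s·440 + t·356 = r:
  row A: (440, 1, 0)   [1·440 + 0·356 = 440]
  row B: (356, 0, 1)   [0·440 + 1·356 = 356]
  440 = 1·356 + 84   → row C = row A − 1·row B = (84, 1, −1)   [check: 1·440 − 1·356 = 84]
  356 = 4·84 + 20   → row D = row B − 4·row C = (20, −4, 5)   [check: −4·440 + 5·356 = 20]
  84 = 4·20 + 4   → row E = row C − 4·row D = (4, 17, −21)   [check: 17·440 − 21·356 = 4]
  20 = 5·4 + 0   → remainder 0, stop. gcd = 4 (last nonzero row E).
So gcd(440, 356) = 4, with Bézout identity 17·440 − 21·356 = 4. Containment (⊇): the Bézout identity exhibits 4 as an element of (440, 356), giving (4) ⊆ (440, 356). Containment (⊆): since 4 | 440 and 4 | 356 (440 = 4·110, 356 = 4·89), every Z-linear combination of 440 and 356 is divisible by 4, so (440, 356) ⊆ (4). Therefore (440, 356) = (4), d = 4.

Final answer: (440, 356) = (4); d = 4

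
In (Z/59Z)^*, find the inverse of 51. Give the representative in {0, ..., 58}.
51^(−1) ≡ 22 (mod 59)

Apply the extended Euclidean algorithm to (59, 51), tracking rows (r, s, t) with s·59 + t·51 = r. Each division r_prev = q·r_cur + r_new produces the new row as (previous row) − q·(current row):
  row A: (59, 1, 0)   [1·59 + 0·51 = 59]
  row B: (51, 0, 1)   [0·59 + 1·51 = 51]
  59 = 1·51 + 8   → row C = row A − 1·row B = (8, 1, −1)   [check: 1·59 − 1·51 = 8]
  51 = 6·8 + 3   → row D = row B − 6·row C = (3, −6, 7)   [check: −6·59 + 7·51 = 3]
  8 = 2·3 + 2   → row E = row C − 2·row D = (2, 13, −15)   [check: 13·59 − 15·51 = 2]
  3 = 1·2 + 1   → row F = row D − 1·row E = (1, −19, 22)   [check: −19·59 + 22·51 = 1]
  2 = 2·1 + 0   → remainder 0, stop. gcd = 1 (last nonzero row F).
The gcd is 1, so 51 is invertible mod 59. The last nonzero row gives −19·59 + 22·51 = 1, so t = 22. So 51^(−1) ≡ 22 (mod 59). Verify: 51 · 22 = 1122 ≡ 1 (mod 59). ✓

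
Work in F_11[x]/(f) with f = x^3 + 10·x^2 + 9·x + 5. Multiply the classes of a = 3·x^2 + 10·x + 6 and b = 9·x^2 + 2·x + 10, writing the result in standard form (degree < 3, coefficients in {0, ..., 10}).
a · b ≡ 6·x^2 + 3·x + 6 (mod f(x))

Multiply as integer polynomials: a · b = 27·x^4 + 96·x^3 + 104·x^2 + 112·x + 60. Reducing coefficients mod 11: a · b ≡ 5·x^4 + 8·x^3 + 5·x^2 + 2·x + 5. Now divide by f(x) = x^3 + 10·x^2 + 9·x + 5 in F_11[x], eliminating the leading term at each step:
  leading term 5·x^4: subtract (5·x)·f(x) = 5·x^4 + 6·x^3 + x^2 + 3·x, leaving 2·x^3 + 4·x^2 + 10·x + 5 (coefficients mod 11)
  leading term 2·x^3: subtract (2)·f(x) = 2·x^3 + 9·x^2 + 7·x + 10, leaving 6·x^2 + 3·x + 6 (coefficients mod 11)
The degree is now < 3, so this is the remainder. Hence a · b ≡ 6·x^2 + 3·x + 6 in F_11[x]/(f).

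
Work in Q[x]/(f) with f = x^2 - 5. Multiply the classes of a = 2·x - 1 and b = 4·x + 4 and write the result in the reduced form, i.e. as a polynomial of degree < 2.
a · b ≡ 4·x + 36 (mod f(x))

First multiply in Q[x] without reducing: a · b = 8·x^2 + 4·x - 4. Now divide by f(x) = x^2 - 5, eliminating the leading term at each step:
  leading term 8·x^2: subtract (8)·f(x) = 8·x^2 - 40, leaving 4·x + 36
The degree is now < 2, so this is the remainder. Hence a · b ≡ 4·x + 36 in Q[x]/(f).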